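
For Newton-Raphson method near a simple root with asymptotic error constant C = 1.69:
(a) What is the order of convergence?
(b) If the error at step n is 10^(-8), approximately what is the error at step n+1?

(a) Newton-Raphson has quadratic (order 2) convergence near simple roots.
    This means |e_{n+1}| ≈ C|e_n|².

(b) With |e_n| = 10^(-8) and C = 1.69:
    |e_{n+1}| ≈ 1.69 × (10^(-8))² = 1.69 × 10^(-16)

(a) 2 (quadratic); (b) |e_{n+1}| ≈ 1.690e-16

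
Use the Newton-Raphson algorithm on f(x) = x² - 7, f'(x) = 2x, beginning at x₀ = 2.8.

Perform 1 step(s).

f(x) = x² - 7
f'(x) = 2x
x₀ = 2.8

Newton-Raphson formula: x_{n+1} = x_n - f(x_n)/f'(x_n)

Iteration 1:
  f(2.800000) = 0.840000
  f'(2.800000) = 5.600000
  x_1 = 2.800000 - 0.840000/5.600000 = 2.650000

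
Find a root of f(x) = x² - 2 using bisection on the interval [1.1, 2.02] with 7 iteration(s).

f(x) = x² - 2
Initial interval: [1.1, 2.02]

Iteration 1:
  c_1 = (1.100000 + 2.020000)/2 = 1.560000
  f(c_1) = f(1.560000) = 0.433600
  f(a) × f(c) < 0, new interval: [1.100000, 1.560000]
Iteration 2:
  c_2 = (1.100000 + 1.560000)/2 = 1.330000
  f(c_2) = f(1.330000) = -0.231100
  f(a) × f(c) ≥ 0, new interval: [1.330000, 1.560000]
Iteration 3:
  c_3 = (1.330000 + 1.560000)/2 = 1.445000
  f(c_3) = f(1.445000) = 0.088025
  f(a) × f(c) < 0, new interval: [1.330000, 1.445000]
Iteration 4:
  c_4 = (1.330000 + 1.445000)/2 = 1.387500
  f(c_4) = f(1.387500) = -0.074844
  f(a) × f(c) ≥ 0, new interval: [1.387500, 1.445000]
Iteration 5:
  c_5 = (1.387500 + 1.445000)/2 = 1.416250
  f(c_5) = f(1.416250) = 0.005764
  f(a) × f(c) < 0, new interval: [1.387500, 1.416250]
Iteration 6:
  c_6 = (1.387500 + 1.416250)/2 = 1.401875
  f(c_6) = f(1.401875) = -0.034746
  f(a) × f(c) ≥ 0, new interval: [1.401875, 1.416250]
Iteration 7:
  c_7 = (1.401875 + 1.416250)/2 = 1.409063
  f(c_7) = f(1.409063) = -0.014543
  f(a) × f(c) ≥ 0, new interval: [1.409063, 1.416250]

After 7 iteration(s), the approximation is c_7 = 1.409063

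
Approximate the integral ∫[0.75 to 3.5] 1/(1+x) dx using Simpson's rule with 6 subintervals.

f(x) = 1/(1+x)
a = 0.75, b = 3.5, n = 6
h = (b - a)/n = 0.458333

Simpson's rule: (h/3)[f(x₀) + 4f(x₁) + 2f(x₂) + ... + f(xₙ)]

x_0 = 0.7500, f(x_0) = 0.571429, coefficient = 1
x_1 = 1.2083, f(x_1) = 0.452830, coefficient = 4
x_2 = 1.6667, f(x_2) = 0.375000, coefficient = 2
x_3 = 2.1250, f(x_3) = 0.320000, coefficient = 4
x_4 = 2.5833, f(x_4) = 0.279070, coefficient = 2
x_5 = 3.0417, f(x_5) = 0.247423, coefficient = 4
x_6 = 3.5000, f(x_6) = 0.222222, coefficient = 1

I ≈ (0.458333/3) × 6.182802 = 0.944595
Exact value: 0.944462
Error: 0.000133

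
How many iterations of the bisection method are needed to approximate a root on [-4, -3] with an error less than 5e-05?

We need (b-a)/2^n ≤ 5e-05
(-3 - (-4))/2^n ≤ 5e-05
1/2^n ≤ 5e-05
2^n ≥ 20000
n ≥ log₂(20000) = 14.29
n ≥ 15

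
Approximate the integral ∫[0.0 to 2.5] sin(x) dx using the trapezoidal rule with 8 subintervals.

f(x) = sin(x)
a = 0.0, b = 2.5, n = 8
h = (b - a)/n = 0.312500

Trapezoidal rule: (h/2)[f(x₀) + 2f(x₁) + 2f(x₂) + ... + f(xₙ)]

x_0 = 0.0000, f(x_0) = 0.000000, coefficient = 1
x_1 = 0.3125, f(x_1) = 0.307439, coefficient = 2
x_2 = 0.6250, f(x_2) = 0.585097, coefficient = 2
x_3 = 0.9375, f(x_3) = 0.806081, coefficient = 2
x_4 = 1.2500, f(x_4) = 0.948985, coefficient = 2
x_5 = 1.5625, f(x_5) = 0.999966, coefficient = 2
x_6 = 1.8750, f(x_6) = 0.954086, coefficient = 2
x_7 = 2.1875, f(x_7) = 0.815789, coefficient = 2
x_8 = 2.5000, f(x_8) = 0.598472, coefficient = 1

I ≈ (0.312500/2) × 11.433357 = 1.786462
Exact value: 1.801144
Error: 0.014682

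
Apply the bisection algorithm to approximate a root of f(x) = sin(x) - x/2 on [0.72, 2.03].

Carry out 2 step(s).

f(x) = sin(x) - x/2
Initial interval: [0.72, 2.03]

Iteration 1:
  c_1 = (0.720000 + 2.030000)/2 = 1.375000
  f(c_1) = f(1.375000) = 0.293393
  f(a) × f(c) ≥ 0, new interval: [1.375000, 2.030000]
Iteration 2:
  c_2 = (1.375000 + 2.030000)/2 = 1.702500
  f(c_2) = f(1.702500) = 0.140090
  f(a) × f(c) ≥ 0, new interval: [1.702500, 2.030000]

After 2 iteration(s), the approximation is c_2 = 1.702500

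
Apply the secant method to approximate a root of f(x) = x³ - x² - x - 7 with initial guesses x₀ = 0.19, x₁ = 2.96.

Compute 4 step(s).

f(x) = x³ - x² - x - 7
x₀ = 0.19, x₁ = 2.96

Secant formula: x_{n+1} = x_n - f(x_n)(x_n - x_{n-1})/(f(x_n) - f(x_{n-1}))

Iteration 1:
  f(0.190000) = -7.219241
  f(2.960000) = 7.212736
  x_2 = 2.960000 - 7.212736×(2.960000 - 0.190000)/(7.212736 - (-7.219241))
       = 1.575624
Iteration 2:
  f(2.960000) = 7.212736
  f(1.575624) = -7.146584
  x_3 = 1.575624 - (-7.146584)×(1.575624 - 2.960000)/(-7.146584 - 7.212736)
       = 2.264623
Iteration 3:
  f(1.575624) = -7.146584
  f(2.264623) = -2.778979
  x_4 = 2.264623 - (-2.778979)×(2.264623 - 1.575624)/(-2.778979 - (-7.146584))
       = 2.703013
Iteration 4:
  f(2.264623) = -2.778979
  f(2.703013) = 2.739678
  x_5 = 2.703013 - 2.739678×(2.703013 - 2.264623)/(2.739678 - (-2.778979))
       = 2.485379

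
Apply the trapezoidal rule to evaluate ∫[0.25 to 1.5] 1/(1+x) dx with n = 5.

f(x) = 1/(1+x)
a = 0.25, b = 1.5, n = 5
h = (b - a)/n = 0.250000

Trapezoidal rule: (h/2)[f(x₀) + 2f(x₁) + 2f(x₂) + ... + f(xₙ)]

x_0 = 0.2500, f(x_0) = 0.800000, coefficient = 1
x_1 = 0.5000, f(x_1) = 0.666667, coefficient = 2
x_2 = 0.7500, f(x_2) = 0.571429, coefficient = 2
x_3 = 1.0000, f(x_3) = 0.500000, coefficient = 2
x_4 = 1.2500, f(x_4) = 0.444444, coefficient = 2
x_5 = 1.5000, f(x_5) = 0.400000, coefficient = 1

I ≈ (0.250000/2) × 5.565079 = 0.695635
Exact value: 0.693147
Error: 0.002488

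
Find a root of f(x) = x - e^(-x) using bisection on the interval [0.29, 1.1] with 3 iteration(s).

f(x) = x - e^(-x)
Initial interval: [0.29, 1.1]

Iteration 1:
  c_1 = (0.290000 + 1.100000)/2 = 0.695000
  f(c_1) = f(0.695000) = 0.195926
  f(a) × f(c) < 0, new interval: [0.290000, 0.695000]
Iteration 2:
  c_2 = (0.290000 + 0.695000)/2 = 0.492500
  f(c_2) = f(0.492500) = -0.118597
  f(a) × f(c) ≥ 0, new interval: [0.492500, 0.695000]
Iteration 3:
  c_3 = (0.492500 + 0.695000)/2 = 0.593750
  f(c_3) = f(0.593750) = 0.041498
  f(a) × f(c) < 0, new interval: [0.492500, 0.593750]

After 3 iteration(s), the approximation is c_3 = 0.593750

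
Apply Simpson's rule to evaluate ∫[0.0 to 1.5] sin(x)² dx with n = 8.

f(x) = sin(x)²
a = 0.0, b = 1.5, n = 8
h = (b - a)/n = 0.187500

Simpson's rule: (h/3)[f(x₀) + 4f(x₁) + 2f(x₂) + ... + f(xₙ)]

x_0 = 0.0000, f(x_0) = 0.000000, coefficient = 1
x_1 = 0.1875, f(x_1) = 0.034746, coefficient = 4
x_2 = 0.3750, f(x_2) = 0.134156, coefficient = 2
x_3 = 0.5625, f(x_3) = 0.284412, coefficient = 4
x_4 = 0.7500, f(x_4) = 0.464631, coefficient = 2
x_5 = 0.9375, f(x_5) = 0.649767, coefficient = 4
x_6 = 1.1250, f(x_6) = 0.814087, coefficient = 2
x_7 = 1.3125, f(x_7) = 0.934754, coefficient = 4
x_8 = 1.5000, f(x_8) = 0.994996, coefficient = 1

I ≈ (0.187500/3) × 11.435457 = 0.714716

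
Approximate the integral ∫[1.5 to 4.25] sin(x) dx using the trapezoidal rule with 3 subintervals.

f(x) = sin(x)
a = 1.5, b = 4.25, n = 3
h = (b - a)/n = 0.916667

Trapezoidal rule: (h/2)[f(x₀) + 2f(x₁) + 2f(x₂) + ... + f(xₙ)]

x_0 = 1.5000, f(x_0) = 0.997495, coefficient = 1
x_1 = 2.4167, f(x_1) = 0.663080, coefficient = 2
x_2 = 3.3333, f(x_2) = -0.190568, coefficient = 2
x_3 = 4.2500, f(x_3) = -0.894989, coefficient = 1

I ≈ (0.916667/2) × 1.047530 = 0.480118
Exact value: 0.516825
Error: 0.036707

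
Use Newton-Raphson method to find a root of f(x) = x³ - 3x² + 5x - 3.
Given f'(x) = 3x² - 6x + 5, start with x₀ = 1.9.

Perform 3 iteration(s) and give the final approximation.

f(x) = x³ - 3x² + 5x - 3
f'(x) = 3x² - 6x + 5
x₀ = 1.9

Newton-Raphson formula: x_{n+1} = x_n - f(x_n)/f'(x_n)

Iteration 1:
  f(1.900000) = 2.529000
  f'(1.900000) = 4.430000
  x_1 = 1.900000 - 2.529000/4.430000 = 1.329120
Iteration 2:
  f(1.329120) = 0.693889
  f'(1.329120) = 2.324959
  x_2 = 1.329120 - 0.693889/2.324959 = 1.030667
Iteration 3:
  f(1.030667) = 0.061364
  f'(1.030667) = 2.002821
  x_3 = 1.030667 - 0.061364/2.002821 = 1.000029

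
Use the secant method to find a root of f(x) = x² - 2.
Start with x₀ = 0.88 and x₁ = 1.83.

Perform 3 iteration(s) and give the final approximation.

f(x) = x² - 2
x₀ = 0.88, x₁ = 1.83

Secant formula: x_{n+1} = x_n - f(x_n)(x_n - x_{n-1})/(f(x_n) - f(x_{n-1}))

Iteration 1:
  f(0.880000) = -1.225600
  f(1.830000) = 1.348900
  x_2 = 1.830000 - 1.348900×(1.830000 - 0.880000)/(1.348900 - (-1.225600))
       = 1.332251
Iteration 2:
  f(1.830000) = 1.348900
  f(1.332251) = -0.225107
  x_3 = 1.332251 - (-0.225107)×(1.332251 - 1.830000)/(-0.225107 - 1.348900)
       = 1.403437
Iteration 3:
  f(1.332251) = -0.225107
  f(1.403437) = -0.030365
  x_4 = 1.403437 - (-0.030365)×(1.403437 - 1.332251)/(-0.030365 - (-0.225107))
       = 1.414536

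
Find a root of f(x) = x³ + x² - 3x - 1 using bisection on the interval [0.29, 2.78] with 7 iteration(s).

f(x) = x³ + x² - 3x - 1
Initial interval: [0.29, 2.78]

Iteration 1:
  c_1 = (0.290000 + 2.780000)/2 = 1.535000
  f(c_1) = f(1.535000) = 0.368030
  f(a) × f(c) < 0, new interval: [0.290000, 1.535000]
Iteration 2:
  c_2 = (0.290000 + 1.535000)/2 = 0.912500
  f(c_2) = f(0.912500) = -2.145045
  f(a) × f(c) ≥ 0, new interval: [0.912500, 1.535000]
Iteration 3:
  c_3 = (0.912500 + 1.535000)/2 = 1.223750
  f(c_3) = f(1.223750) = -1.341042
  f(a) × f(c) ≥ 0, new interval: [1.223750, 1.535000]
Iteration 4:
  c_4 = (1.223750 + 1.535000)/2 = 1.379375
  f(c_4) = f(1.379375) = -0.610947
  f(a) × f(c) ≥ 0, new interval: [1.379375, 1.535000]
Iteration 5:
  c_5 = (1.379375 + 1.535000)/2 = 1.457187
  f(c_5) = f(1.457187) = -0.153982
  f(a) × f(c) ≥ 0, new interval: [1.457187, 1.535000]
Iteration 6:
  c_6 = (1.457187 + 1.535000)/2 = 1.496094
  f(c_6) = f(1.496094) = 0.098717
  f(a) × f(c) < 0, new interval: [1.457187, 1.496094]
Iteration 7:
  c_7 = (1.457187 + 1.496094)/2 = 1.476641
  f(c_7) = f(1.476641) = -0.029687
  f(a) × f(c) ≥ 0, new interval: [1.476641, 1.496094]

After 7 iteration(s), the approximation is c_7 = 1.476641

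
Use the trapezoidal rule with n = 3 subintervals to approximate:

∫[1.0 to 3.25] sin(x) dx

f(x) = sin(x)
a = 1.0, b = 3.25, n = 3
h = (b - a)/n = 0.750000

Trapezoidal rule: (h/2)[f(x₀) + 2f(x₁) + 2f(x₂) + ... + f(xₙ)]

x_0 = 1.0000, f(x_0) = 0.841471, coefficient = 1
x_1 = 1.7500, f(x_1) = 0.983986, coefficient = 2
x_2 = 2.5000, f(x_2) = 0.598472, coefficient = 2
x_3 = 3.2500, f(x_3) = -0.108195, coefficient = 1

I ≈ (0.750000/2) × 3.898192 = 1.461822
Exact value: 1.534432
Error: 0.072610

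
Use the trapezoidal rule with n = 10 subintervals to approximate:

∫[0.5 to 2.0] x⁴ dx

f(x) = x⁴
a = 0.5, b = 2.0, n = 10
h = (b - a)/n = 0.150000

Trapezoidal rule: (h/2)[f(x₀) + 2f(x₁) + 2f(x₂) + ... + f(xₙ)]

x_0 = 0.5000, f(x_0) = 0.062500, coefficient = 1
x_1 = 0.6500, f(x_1) = 0.178506, coefficient = 2
x_2 = 0.8000, f(x_2) = 0.409600, coefficient = 2
x_3 = 0.9500, f(x_3) = 0.814506, coefficient = 2
x_4 = 1.1000, f(x_4) = 1.464100, coefficient = 2
x_5 = 1.2500, f(x_5) = 2.441406, coefficient = 2
x_6 = 1.4000, f(x_6) = 3.841600, coefficient = 2
x_7 = 1.5500, f(x_7) = 5.772006, coefficient = 2
x_8 = 1.7000, f(x_8) = 8.352100, coefficient = 2
x_9 = 1.8500, f(x_9) = 11.713506, coefficient = 2
x_10 = 2.0000, f(x_10) = 16.000000, coefficient = 1

I ≈ (0.150000/2) × 86.037162 = 6.452787
Exact value: 6.393750
Error: 0.059037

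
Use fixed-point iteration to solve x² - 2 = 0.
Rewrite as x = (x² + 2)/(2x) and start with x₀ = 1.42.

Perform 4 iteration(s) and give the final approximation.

Equation: x² - 2 = 0
Fixed-point form: x = (x² + 2)/(2x)
x₀ = 1.42

x_1 = g(1.420000) = 1.414225
x_2 = g(1.414225) = 1.414214
x_3 = g(1.414214) = 1.414214
x_4 = g(1.414214) = 1.414214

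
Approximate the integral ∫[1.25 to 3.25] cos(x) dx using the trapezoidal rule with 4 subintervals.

f(x) = cos(x)
a = 1.25, b = 3.25, n = 4
h = (b - a)/n = 0.500000

Trapezoidal rule: (h/2)[f(x₀) + 2f(x₁) + 2f(x₂) + ... + f(xₙ)]

x_0 = 1.2500, f(x_0) = 0.315322, coefficient = 1
x_1 = 1.7500, f(x_1) = -0.178246, coefficient = 2
x_2 = 2.2500, f(x_2) = -0.628174, coefficient = 2
x_3 = 2.7500, f(x_3) = -0.924302, coefficient = 2
x_4 = 3.2500, f(x_4) = -0.994130, coefficient = 1

I ≈ (0.500000/2) × -4.140251 = -1.035063
Exact value: -1.057180
Error: 0.022117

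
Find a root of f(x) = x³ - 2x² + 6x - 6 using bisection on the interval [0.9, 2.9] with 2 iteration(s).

f(x) = x³ - 2x² + 6x - 6
Initial interval: [0.9, 2.9]

Iteration 1:
  c_1 = (0.900000 + 2.900000)/2 = 1.900000
  f(c_1) = f(1.900000) = 5.039000
  f(a) × f(c) < 0, new interval: [0.900000, 1.900000]
Iteration 2:
  c_2 = (0.900000 + 1.900000)/2 = 1.400000
  f(c_2) = f(1.400000) = 1.224000
  f(a) × f(c) < 0, new interval: [0.900000, 1.400000]

After 2 iteration(s), the approximation is c_2 = 1.400000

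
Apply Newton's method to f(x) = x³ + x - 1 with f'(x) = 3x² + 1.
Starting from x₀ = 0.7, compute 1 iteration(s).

f(x) = x³ + x - 1
f'(x) = 3x² + 1
x₀ = 0.7

Newton-Raphson formula: x_{n+1} = x_n - f(x_n)/f'(x_n)

Iteration 1:
  f(0.700000) = 0.043000
  f'(0.700000) = 2.470000
  x_1 = 0.700000 - 0.043000/2.470000 = 0.682591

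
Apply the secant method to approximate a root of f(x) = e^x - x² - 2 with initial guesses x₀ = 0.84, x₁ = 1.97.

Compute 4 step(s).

f(x) = e^x - x² - 2
x₀ = 0.84, x₁ = 1.97

Secant formula: x_{n+1} = x_n - f(x_n)(x_n - x_{n-1})/(f(x_n) - f(x_{n-1}))

Iteration 1:
  f(0.840000) = -0.389233
  f(1.970000) = 1.289776
  x_2 = 1.970000 - 1.289776×(1.970000 - 0.840000)/(1.289776 - (-0.389233))
       = 1.101960
Iteration 2:
  f(1.970000) = 1.289776
  f(1.101960) = -0.204256
  x_3 = 1.101960 - (-0.204256)×(1.101960 - 1.970000)/(-0.204256 - 1.289776)
       = 1.220634
Iteration 3:
  f(1.101960) = -0.204256
  f(1.220634) = -0.100612
  x_4 = 1.220634 - (-0.100612)×(1.220634 - 1.101960)/(-0.100612 - (-0.204256))
       = 1.335835
Iteration 4:
  f(1.220634) = -0.100612
  f(1.335835) = 0.018715
  x_5 = 1.335835 - 0.018715×(1.335835 - 1.220634)/(0.018715 - (-0.100612))
       = 1.317767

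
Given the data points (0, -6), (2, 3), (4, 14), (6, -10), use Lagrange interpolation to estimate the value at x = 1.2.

Lagrange interpolation formula:
P(x) = Σ yᵢ × Lᵢ(x)
where Lᵢ(x) = Π_{j≠i} (x - xⱼ)/(xᵢ - xⱼ)

L_0(1.2) = (1.2 - 2)/(0 - 2) × (1.2 - 4)/(0 - 4) × (1.2 - 6)/(0 - 6) = 0.224000
L_1(1.2) = (1.2 - 0)/(2 - 0) × (1.2 - 4)/(2 - 4) × (1.2 - 6)/(2 - 6) = 1.008000
L_2(1.2) = (1.2 - 0)/(4 - 0) × (1.2 - 2)/(4 - 2) × (1.2 - 6)/(4 - 6) = -0.288000
L_3(1.2) = (1.2 - 0)/(6 - 0) × (1.2 - 2)/(6 - 2) × (1.2 - 4)/(6 - 4) = 0.056000

P(1.2) = (-6)×L_0(1.2) + 3×L_1(1.2) + 14×L_2(1.2) + (-10)×L_3(1.2)
P(1.2) = -2.912000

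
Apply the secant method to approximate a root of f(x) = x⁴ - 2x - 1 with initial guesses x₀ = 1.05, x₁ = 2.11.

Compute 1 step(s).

f(x) = x⁴ - 2x - 1
x₀ = 1.05, x₁ = 2.11

Secant formula: x_{n+1} = x_n - f(x_n)(x_n - x_{n-1})/(f(x_n) - f(x_{n-1}))

Iteration 1:
  f(1.050000) = -1.884494
  f(2.110000) = 14.601194
  x_2 = 2.110000 - 14.601194×(2.110000 - 1.050000)/(14.601194 - (-1.884494))
       = 1.171170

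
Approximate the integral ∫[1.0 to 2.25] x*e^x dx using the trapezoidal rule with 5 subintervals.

f(x) = x*e^x
a = 1.0, b = 2.25, n = 5
h = (b - a)/n = 0.250000

Trapezoidal rule: (h/2)[f(x₀) + 2f(x₁) + 2f(x₂) + ... + f(xₙ)]

x_0 = 1.0000, f(x_0) = 2.718282, coefficient = 1
x_1 = 1.2500, f(x_1) = 4.362929, coefficient = 2
x_2 = 1.5000, f(x_2) = 6.722534, coefficient = 2
x_3 = 1.7500, f(x_3) = 10.070555, coefficient = 2
x_4 = 2.0000, f(x_4) = 14.778112, coefficient = 2
x_5 = 2.2500, f(x_5) = 21.347406, coefficient = 1

I ≈ (0.250000/2) × 95.933946 = 11.991743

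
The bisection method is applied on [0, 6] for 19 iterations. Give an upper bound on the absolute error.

Bisection error bound: |error| ≤ (b-a)/2^n
|error| ≤ (6 - 0)/2^19 = 6/2^19
|error| ≤ 0.0000114441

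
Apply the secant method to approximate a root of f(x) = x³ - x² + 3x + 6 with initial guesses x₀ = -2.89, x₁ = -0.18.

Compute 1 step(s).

f(x) = x³ - x² + 3x + 6
x₀ = -2.89, x₁ = -0.18

Secant formula: x_{n+1} = x_n - f(x_n)(x_n - x_{n-1})/(f(x_n) - f(x_{n-1}))

Iteration 1:
  f(-2.890000) = -35.159669
  f(-0.180000) = 5.421768
  x_2 = -0.180000 - 5.421768×(-0.180000 - (-2.890000))/(5.421768 - (-35.159669))
       = -0.542062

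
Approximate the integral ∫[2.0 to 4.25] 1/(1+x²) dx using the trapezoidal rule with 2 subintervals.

f(x) = 1/(1+x²)
a = 2.0, b = 4.25, n = 2
h = (b - a)/n = 1.125000

Trapezoidal rule: (h/2)[f(x₀) + 2f(x₁) + 2f(x₂) + ... + f(xₙ)]

x_0 = 2.0000, f(x_0) = 0.200000, coefficient = 1
x_1 = 3.1250, f(x_1) = 0.092888, coefficient = 2
x_2 = 4.2500, f(x_2) = 0.052459, coefficient = 1

I ≈ (1.125000/2) × 0.438236 = 0.246507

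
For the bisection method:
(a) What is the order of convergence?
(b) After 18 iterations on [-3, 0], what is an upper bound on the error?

(a) Bisection has linear (order 1) convergence; the error is halved each step.

(b) Error bound = (b-a)/2^n = (0 - (-3))/2^{18}
    = 3/2^{18}

(a) 1 (linear); (b) error ≤ 1.14e-05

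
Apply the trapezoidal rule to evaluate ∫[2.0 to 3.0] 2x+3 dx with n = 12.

f(x) = 2x+3
a = 2.0, b = 3.0, n = 12
h = (b - a)/n = 0.083333

Trapezoidal rule: (h/2)[f(x₀) + 2f(x₁) + 2f(x₂) + ... + f(xₙ)]

x_0 = 2.0000, f(x_0) = 7.000000, coefficient = 1
x_1 = 2.0833, f(x_1) = 7.166667, coefficient = 2
x_2 = 2.1667, f(x_2) = 7.333333, coefficient = 2
x_3 = 2.2500, f(x_3) = 7.500000, coefficient = 2
x_4 = 2.3333, f(x_4) = 7.666667, coefficient = 2
x_5 = 2.4167, f(x_5) = 7.833333, coefficient = 2
x_6 = 2.5000, f(x_6) = 8.000000, coefficient = 2
x_7 = 2.5833, f(x_7) = 8.166667, coefficient = 2
x_8 = 2.6667, f(x_8) = 8.333333, coefficient = 2
x_9 = 2.7500, f(x_9) = 8.500000, coefficient = 2
x_10 = 2.8333, f(x_10) = 8.666667, coefficient = 2
x_11 = 2.9167, f(x_11) = 8.833333, coefficient = 2
x_12 = 3.0000, f(x_12) = 9.000000, coefficient = 1

I ≈ (0.083333/2) × 192.000000 = 8.000000
Exact value: 8.000000
Error: 0.000000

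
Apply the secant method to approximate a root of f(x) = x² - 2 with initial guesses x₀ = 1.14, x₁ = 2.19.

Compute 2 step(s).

f(x) = x² - 2
x₀ = 1.14, x₁ = 2.19

Secant formula: x_{n+1} = x_n - f(x_n)(x_n - x_{n-1})/(f(x_n) - f(x_{n-1}))

Iteration 1:
  f(1.140000) = -0.700400
  f(2.190000) = 2.796100
  x_2 = 2.190000 - 2.796100×(2.190000 - 1.140000)/(2.796100 - (-0.700400))
       = 1.350330
Iteration 2:
  f(2.190000) = 2.796100
  f(1.350330) = -0.176608
  x_3 = 1.350330 - (-0.176608)×(1.350330 - 2.190000)/(-0.176608 - 2.796100)
       = 1.400215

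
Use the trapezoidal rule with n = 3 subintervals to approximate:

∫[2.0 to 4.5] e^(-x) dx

f(x) = e^(-x)
a = 2.0, b = 4.5, n = 3
h = (b - a)/n = 0.833333

Trapezoidal rule: (h/2)[f(x₀) + 2f(x₁) + 2f(x₂) + ... + f(xₙ)]

x_0 = 2.0000, f(x_0) = 0.135335, coefficient = 1
x_1 = 2.8333, f(x_1) = 0.058816, coefficient = 2
x_2 = 3.6667, f(x_2) = 0.025562, coefficient = 2
x_3 = 4.5000, f(x_3) = 0.011109, coefficient = 1

I ≈ (0.833333/2) × 0.315200 = 0.131333
Exact value: 0.124226
Error: 0.007107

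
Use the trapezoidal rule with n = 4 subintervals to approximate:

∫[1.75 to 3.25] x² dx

f(x) = x²
a = 1.75, b = 3.25, n = 4
h = (b - a)/n = 0.375000

Trapezoidal rule: (h/2)[f(x₀) + 2f(x₁) + 2f(x₂) + ... + f(xₙ)]

x_0 = 1.7500, f(x_0) = 3.062500, coefficient = 1
x_1 = 2.1250, f(x_1) = 4.515625, coefficient = 2
x_2 = 2.5000, f(x_2) = 6.250000, coefficient = 2
x_3 = 2.8750, f(x_3) = 8.265625, coefficient = 2
x_4 = 3.2500, f(x_4) = 10.562500, coefficient = 1

I ≈ (0.375000/2) × 51.687500 = 9.691406
Exact value: 9.656250
Error: 0.035156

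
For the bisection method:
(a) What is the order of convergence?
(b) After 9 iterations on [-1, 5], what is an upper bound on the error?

(a) Bisection has linear (order 1) convergence; the error is halved each step.

(b) Error bound = (b-a)/2^n = (5 - (-1))/2^{9}
    = 6/2^{9}

(a) 1 (linear); (b) error ≤ 1.17e-02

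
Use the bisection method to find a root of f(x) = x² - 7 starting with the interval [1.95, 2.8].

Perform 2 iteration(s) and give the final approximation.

f(x) = x² - 7
Initial interval: [1.95, 2.8]

Iteration 1:
  c_1 = (1.950000 + 2.800000)/2 = 2.375000
  f(c_1) = f(2.375000) = -1.359375
  f(a) × f(c) ≥ 0, new interval: [2.375000, 2.800000]
Iteration 2:
  c_2 = (2.375000 + 2.800000)/2 = 2.587500
  f(c_2) = f(2.587500) = -0.304844
  f(a) × f(c) ≥ 0, new interval: [2.587500, 2.800000]

After 2 iteration(s), the approximation is c_2 = 2.587500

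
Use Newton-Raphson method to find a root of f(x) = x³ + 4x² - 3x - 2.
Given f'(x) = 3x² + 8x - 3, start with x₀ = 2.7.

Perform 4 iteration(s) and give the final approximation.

f(x) = x³ + 4x² - 3x - 2
f'(x) = 3x² + 8x - 3
x₀ = 2.7

Newton-Raphson formula: x_{n+1} = x_n - f(x_n)/f'(x_n)

Iteration 1:
  f(2.700000) = 38.743000
  f'(2.700000) = 40.470000
  x_1 = 2.700000 - 38.743000/40.470000 = 1.742674
Iteration 2:
  f(1.742674) = 10.211969
  f'(1.742674) = 20.052122
  x_2 = 1.742674 - 10.211969/20.052122 = 1.233402
Iteration 3:
  f(1.233402) = 2.261270
  f'(1.233402) = 11.431063
  x_3 = 1.233402 - 2.261270/11.431063 = 1.035584
Iteration 4:
  f(1.035584) = 0.293583
  f'(1.035584) = 8.501979
  x_4 = 1.035584 - 0.293583/8.501979 = 1.001053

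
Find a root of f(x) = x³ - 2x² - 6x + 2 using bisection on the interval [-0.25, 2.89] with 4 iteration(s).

f(x) = x³ - 2x² - 6x + 2
Initial interval: [-0.25, 2.89]

Iteration 1:
  c_1 = (-0.250000 + 2.890000)/2 = 1.320000
  f(c_1) = f(1.320000) = -7.104832
  f(a) × f(c) < 0, new interval: [-0.250000, 1.320000]
Iteration 2:
  c_2 = (-0.250000 + 1.320000)/2 = 0.535000
  f(c_2) = f(0.535000) = -1.629320
  f(a) × f(c) < 0, new interval: [-0.250000, 0.535000]
Iteration 3:
  c_3 = (-0.250000 + 0.535000)/2 = 0.142500
  f(c_3) = f(0.142500) = 1.107281
  f(a) × f(c) ≥ 0, new interval: [0.142500, 0.535000]
Iteration 4:
  c_4 = (0.142500 + 0.535000)/2 = 0.338750
  f(c_4) = f(0.338750) = -0.223131
  f(a) × f(c) < 0, new interval: [0.142500, 0.338750]

After 4 iteration(s), the approximation is c_4 = 0.338750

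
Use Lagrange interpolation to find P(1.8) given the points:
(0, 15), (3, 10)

Lagrange interpolation formula:
P(x) = Σ yᵢ × Lᵢ(x)
where Lᵢ(x) = Π_{j≠i} (x - xⱼ)/(xᵢ - xⱼ)

L_0(1.8) = (1.8 - 3)/(0 - 3) = 0.400000
L_1(1.8) = (1.8 - 0)/(3 - 0) = 0.600000

P(1.8) = 15×L_0(1.8) + 10×L_1(1.8)
P(1.8) = 12.000000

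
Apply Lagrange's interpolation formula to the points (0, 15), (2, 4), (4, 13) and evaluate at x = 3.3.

Lagrange interpolation formula:
P(x) = Σ yᵢ × Lᵢ(x)
where Lᵢ(x) = Π_{j≠i} (x - xⱼ)/(xᵢ - xⱼ)

L_0(3.3) = (3.3 - 2)/(0 - 2) × (3.3 - 4)/(0 - 4) = -0.113750
L_1(3.3) = (3.3 - 0)/(2 - 0) × (3.3 - 4)/(2 - 4) = 0.577500
L_2(3.3) = (3.3 - 0)/(4 - 0) × (3.3 - 2)/(4 - 2) = 0.536250

P(3.3) = 15×L_0(3.3) + 4×L_1(3.3) + 13×L_2(3.3)
P(3.3) = 7.575000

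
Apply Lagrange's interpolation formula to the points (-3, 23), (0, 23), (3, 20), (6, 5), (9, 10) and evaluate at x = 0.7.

Lagrange interpolation formula:
P(x) = Σ yᵢ × Lᵢ(x)
where Lᵢ(x) = Π_{j≠i} (x - xⱼ)/(xᵢ - xⱼ)

L_0(0.7) = (0.7 - 0)/(-3 - 0) × (0.7 - 3)/(-3 - 3) × (0.7 - 6)/(-3 - 6) × (0.7 - 9)/(-3 - 9) = -0.036432
L_1(0.7) = (0.7 - (-3))/(0 - (-3)) × (0.7 - 3)/(0 - 3) × (0.7 - 6)/(0 - 6) × (0.7 - 9)/(0 - 9) = 0.770278
L_2(0.7) = (0.7 - (-3))/(3 - (-3)) × (0.7 - 0)/(3 - 0) × (0.7 - 6)/(3 - 6) × (0.7 - 9)/(3 - 9) = 0.351648
L_3(0.7) = (0.7 - (-3))/(6 - (-3)) × (0.7 - 0)/(6 - 0) × (0.7 - 3)/(6 - 3) × (0.7 - 9)/(6 - 9) = -0.101735
L_4(0.7) = (0.7 - (-3))/(9 - (-3)) × (0.7 - 0)/(9 - 0) × (0.7 - 3)/(9 - 3) × (0.7 - 6)/(9 - 6) = 0.016241

P(0.7) = 23×L_0(0.7) + 23×L_1(0.7) + 20×L_2(0.7) + 5×L_3(0.7) + 10×L_4(0.7)
P(0.7) = 23.565150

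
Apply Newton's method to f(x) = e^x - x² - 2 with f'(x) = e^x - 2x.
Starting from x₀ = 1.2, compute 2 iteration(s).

f(x) = e^x - x² - 2
f'(x) = e^x - 2x
x₀ = 1.2

Newton-Raphson formula: x_{n+1} = x_n - f(x_n)/f'(x_n)

Iteration 1:
  f(1.200000) = -0.119883
  f'(1.200000) = 0.920117
  x_1 = 1.200000 - (-0.119883)/0.920117 = 1.330291
Iteration 2:
  f(1.330291) = 0.012470
  f'(1.330291) = 1.121562
  x_2 = 1.330291 - 0.012470/1.121562 = 1.319173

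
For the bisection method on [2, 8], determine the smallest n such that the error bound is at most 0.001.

We need (b-a)/2^n ≤ 0.001
(8 - 2)/2^n ≤ 0.001
6/2^n ≤ 0.001
2^n ≥ 6000
n ≥ log₂(6000) = 12.55
n ≥ 13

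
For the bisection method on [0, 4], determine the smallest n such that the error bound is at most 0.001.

We need (b-a)/2^n ≤ 0.001
(4 - 0)/2^n ≤ 0.001
4/2^n ≤ 0.001
2^n ≥ 4000
n ≥ log₂(4000) = 11.97
n ≥ 12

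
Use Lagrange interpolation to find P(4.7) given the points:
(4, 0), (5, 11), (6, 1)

Lagrange interpolation formula:
P(x) = Σ yᵢ × Lᵢ(x)
where Lᵢ(x) = Π_{j≠i} (x - xⱼ)/(xᵢ - xⱼ)

L_0(4.7) = (4.7 - 5)/(4 - 5) × (4.7 - 6)/(4 - 6) = 0.195000
L_1(4.7) = (4.7 - 4)/(5 - 4) × (4.7 - 6)/(5 - 6) = 0.910000
L_2(4.7) = (4.7 - 4)/(6 - 4) × (4.7 - 5)/(6 - 5) = -0.105000

P(4.7) = 0×L_0(4.7) + 11×L_1(4.7) + 1×L_2(4.7)
P(4.7) = 9.905000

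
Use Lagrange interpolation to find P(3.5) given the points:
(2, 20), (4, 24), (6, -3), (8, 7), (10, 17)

Lagrange interpolation formula:
P(x) = Σ yᵢ × Lᵢ(x)
where Lᵢ(x) = Π_{j≠i} (x - xⱼ)/(xᵢ - xⱼ)

L_0(3.5) = (3.5 - 4)/(2 - 4) × (3.5 - 6)/(2 - 6) × (3.5 - 8)/(2 - 8) × (3.5 - 10)/(2 - 10) = 0.095215
L_1(3.5) = (3.5 - 2)/(4 - 2) × (3.5 - 6)/(4 - 6) × (3.5 - 8)/(4 - 8) × (3.5 - 10)/(4 - 10) = 1.142578
L_2(3.5) = (3.5 - 2)/(6 - 2) × (3.5 - 4)/(6 - 4) × (3.5 - 8)/(6 - 8) × (3.5 - 10)/(6 - 10) = -0.342773
L_3(3.5) = (3.5 - 2)/(8 - 2) × (3.5 - 4)/(8 - 4) × (3.5 - 6)/(8 - 6) × (3.5 - 10)/(8 - 10) = 0.126953
L_4(3.5) = (3.5 - 2)/(10 - 2) × (3.5 - 4)/(10 - 4) × (3.5 - 6)/(10 - 6) × (3.5 - 8)/(10 - 8) = -0.021973

P(3.5) = 20×L_0(3.5) + 24×L_1(3.5) + (-3)×L_2(3.5) + 7×L_3(3.5) + 17×L_4(3.5)
P(3.5) = 30.869629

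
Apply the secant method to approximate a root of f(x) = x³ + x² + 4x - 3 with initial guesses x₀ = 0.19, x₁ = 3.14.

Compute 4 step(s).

f(x) = x³ + x² + 4x - 3
x₀ = 0.19, x₁ = 3.14

Secant formula: x_{n+1} = x_n - f(x_n)(x_n - x_{n-1})/(f(x_n) - f(x_{n-1}))

Iteration 1:
  f(0.190000) = -2.197041
  f(3.140000) = 50.378744
  x_2 = 3.140000 - 50.378744×(3.140000 - 0.190000)/(50.378744 - (-2.197041))
       = 0.313275
Iteration 2:
  f(3.140000) = 50.378744
  f(0.313275) = -1.618014
  x_3 = 0.313275 - (-1.618014)×(0.313275 - 3.140000)/(-1.618014 - 50.378744)
       = 0.401236
Iteration 3:
  f(0.313275) = -1.618014
  f(0.401236) = -1.169472
  x_4 = 0.401236 - (-1.169472)×(0.401236 - 0.313275)/(-1.169472 - (-1.618014))
       = 0.630574
Iteration 4:
  f(0.401236) = -1.169472
  f(0.630574) = 0.170649
  x_5 = 0.630574 - 0.170649×(0.630574 - 0.401236)/(0.170649 - (-1.169472))
       = 0.601370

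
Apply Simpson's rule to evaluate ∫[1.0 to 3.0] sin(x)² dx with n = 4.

f(x) = sin(x)²
a = 1.0, b = 3.0, n = 4
h = (b - a)/n = 0.500000

Simpson's rule: (h/3)[f(x₀) + 4f(x₁) + 2f(x₂) + ... + f(xₙ)]

x_0 = 1.0000, f(x_0) = 0.708073, coefficient = 1
x_1 = 1.5000, f(x_1) = 0.994996, coefficient = 4
x_2 = 2.0000, f(x_2) = 0.826822, coefficient = 2
x_3 = 2.5000, f(x_3) = 0.358169, coefficient = 4
x_4 = 3.0000, f(x_4) = 0.019915, coefficient = 1

I ≈ (0.500000/3) × 7.794293 = 1.299049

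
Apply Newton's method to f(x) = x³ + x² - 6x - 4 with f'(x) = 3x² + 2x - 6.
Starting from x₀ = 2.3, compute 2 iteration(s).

f(x) = x³ + x² - 6x - 4
f'(x) = 3x² + 2x - 6
x₀ = 2.3

Newton-Raphson formula: x_{n+1} = x_n - f(x_n)/f'(x_n)

Iteration 1:
  f(2.300000) = -0.343000
  f'(2.300000) = 14.470000
  x_1 = 2.300000 - (-0.343000)/14.470000 = 2.323704
Iteration 2:
  f(2.323704) = 0.004452
  f'(2.323704) = 14.846212
  x_2 = 2.323704 - 0.004452/14.846212 = 2.323404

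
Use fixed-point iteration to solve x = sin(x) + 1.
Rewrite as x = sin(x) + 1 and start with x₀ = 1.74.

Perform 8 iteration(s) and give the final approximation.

Equation: x = sin(x) + 1
Fixed-point form: x = sin(x) + 1
x₀ = 1.74

x_1 = g(1.740000) = 1.985719
x_2 = g(1.985719) = 1.915147
x_3 = g(1.915147) = 1.941295
x_4 = g(1.941295) = 1.932147
x_5 = g(1.932147) = 1.935420
x_6 = g(1.935420) = 1.934258
x_7 = g(1.934258) = 1.934672
x_8 = g(1.934672) = 1.934525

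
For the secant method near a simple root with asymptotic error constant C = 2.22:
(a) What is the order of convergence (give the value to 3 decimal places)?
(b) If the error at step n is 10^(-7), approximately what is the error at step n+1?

(a) Secant method has superlinear convergence with order φ = (1+√5)/2 ≈ 1.618.
    This means |e_{n+1}| ≈ C|e_n|^1.618.

(b) With |e_n| = 10^(-7) and C = 2.22:
    |e_{n+1}| ≈ 2.22 × (10^(-7))^1.618 = 2.22 × 10^(-11.33)

(a) ≈ 1.618 (golden ratio); (b) |e_{n+1}| ≈ 1.047e-11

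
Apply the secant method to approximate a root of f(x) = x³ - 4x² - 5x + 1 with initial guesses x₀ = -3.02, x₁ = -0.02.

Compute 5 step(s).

f(x) = x³ - 4x² - 5x + 1
x₀ = -3.02, x₁ = -0.02

Secant formula: x_{n+1} = x_n - f(x_n)(x_n - x_{n-1})/(f(x_n) - f(x_{n-1}))

Iteration 1:
  f(-3.020000) = -47.925208
  f(-0.020000) = 1.098392
  x_2 = -0.020000 - 1.098392×(-0.020000 - (-3.020000))/(1.098392 - (-47.925208))
       = -0.087216
Iteration 2:
  f(-0.020000) = 1.098392
  f(-0.087216) = 1.404991
  x_3 = -0.087216 - 1.404991×(-0.087216 - (-0.020000))/(1.404991 - 1.098392)
       = 0.220802
Iteration 3:
  f(-0.087216) = 1.404991
  f(0.220802) = -0.288261
  x_4 = 0.220802 - (-0.288261)×(0.220802 - (-0.087216))/(-0.288261 - 1.404991)
       = 0.168365
Iteration 4:
  f(0.220802) = -0.288261
  f(0.168365) = 0.049561
  x_5 = 0.168365 - 0.049561×(0.168365 - 0.220802)/(0.049561 - (-0.288261))
       = 0.176058
Iteration 5:
  f(0.168365) = 0.049561
  f(0.176058) = 0.001182
  x_6 = 0.176058 - 0.001182×(0.176058 - 0.168365)/(0.001182 - 0.049561)
       = 0.176246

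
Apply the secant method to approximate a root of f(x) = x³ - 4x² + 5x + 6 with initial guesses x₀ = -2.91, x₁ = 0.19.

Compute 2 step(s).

f(x) = x³ - 4x² + 5x + 6
x₀ = -2.91, x₁ = 0.19

Secant formula: x_{n+1} = x_n - f(x_n)(x_n - x_{n-1})/(f(x_n) - f(x_{n-1}))

Iteration 1:
  f(-2.910000) = -67.064571
  f(0.190000) = 6.812459
  x_2 = 0.190000 - 6.812459×(0.190000 - (-2.910000))/(6.812459 - (-67.064571))
       = -0.095862
Iteration 2:
  f(0.190000) = 6.812459
  f(-0.095862) = 5.483052
  x_3 = -0.095862 - 5.483052×(-0.095862 - 0.190000)/(5.483052 - 6.812459)
       = -1.274880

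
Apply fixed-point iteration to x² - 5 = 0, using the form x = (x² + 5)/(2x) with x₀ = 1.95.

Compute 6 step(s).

Equation: x² - 5 = 0
Fixed-point form: x = (x² + 5)/(2x)
x₀ = 1.95

x_1 = g(1.950000) = 2.257051
x_2 = g(2.257051) = 2.236166
x_3 = g(2.236166) = 2.236068
x_4 = g(2.236068) = 2.236068
x_5 = g(2.236068) = 2.236068
x_6 = g(2.236068) = 2.236068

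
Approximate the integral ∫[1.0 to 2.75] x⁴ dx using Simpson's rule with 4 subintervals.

f(x) = x⁴
a = 1.0, b = 2.75, n = 4
h = (b - a)/n = 0.437500

Simpson's rule: (h/3)[f(x₀) + 4f(x₁) + 2f(x₂) + ... + f(xₙ)]

x_0 = 1.0000, f(x_0) = 1.000000, coefficient = 1
x_1 = 1.4375, f(x_1) = 4.270035, coefficient = 4
x_2 = 1.8750, f(x_2) = 12.359619, coefficient = 2
x_3 = 2.3125, f(x_3) = 28.597427, coefficient = 4
x_4 = 2.7500, f(x_4) = 57.191406, coefficient = 1

I ≈ (0.437500/3) × 214.380493 = 31.263822
Exact value: 31.255273
Error: 0.008548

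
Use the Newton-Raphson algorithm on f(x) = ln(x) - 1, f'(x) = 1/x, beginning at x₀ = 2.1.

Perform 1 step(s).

f(x) = ln(x) - 1
f'(x) = 1/x
x₀ = 2.1

Newton-Raphson formula: x_{n+1} = x_n - f(x_n)/f'(x_n)

Iteration 1:
  f(2.100000) = -0.258063
  f'(2.100000) = 0.476190
  x_1 = 2.100000 - (-0.258063)/0.476190 = 2.641932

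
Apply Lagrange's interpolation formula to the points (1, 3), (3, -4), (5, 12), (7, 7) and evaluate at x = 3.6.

Lagrange interpolation formula:
P(x) = Σ yᵢ × Lᵢ(x)
where Lᵢ(x) = Π_{j≠i} (x - xⱼ)/(xᵢ - xⱼ)

L_0(3.6) = (3.6 - 3)/(1 - 3) × (3.6 - 5)/(1 - 5) × (3.6 - 7)/(1 - 7) = -0.059500
L_1(3.6) = (3.6 - 1)/(3 - 1) × (3.6 - 5)/(3 - 5) × (3.6 - 7)/(3 - 7) = 0.773500
L_2(3.6) = (3.6 - 1)/(5 - 1) × (3.6 - 3)/(5 - 3) × (3.6 - 7)/(5 - 7) = 0.331500
L_3(3.6) = (3.6 - 1)/(7 - 1) × (3.6 - 3)/(7 - 3) × (3.6 - 5)/(7 - 5) = -0.045500

P(3.6) = 3×L_0(3.6) + (-4)×L_1(3.6) + 12×L_2(3.6) + 7×L_3(3.6)
P(3.6) = 0.387000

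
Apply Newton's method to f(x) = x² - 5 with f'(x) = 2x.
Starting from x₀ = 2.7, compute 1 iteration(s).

f(x) = x² - 5
f'(x) = 2x
x₀ = 2.7

Newton-Raphson formula: x_{n+1} = x_n - f(x_n)/f'(x_n)

Iteration 1:
  f(2.700000) = 2.290000
  f'(2.700000) = 5.400000
  x_1 = 2.700000 - 2.290000/5.400000 = 2.275926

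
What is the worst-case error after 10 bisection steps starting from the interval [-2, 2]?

Bisection error bound: |error| ≤ (b-a)/2^n
|error| ≤ (2 - (-2))/2^10 = 4/2^10
|error| ≤ 0.0039062500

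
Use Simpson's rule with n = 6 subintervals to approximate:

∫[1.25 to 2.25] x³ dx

f(x) = x³
a = 1.25, b = 2.25, n = 6
h = (b - a)/n = 0.166667

Simpson's rule: (h/3)[f(x₀) + 4f(x₁) + 2f(x₂) + ... + f(xₙ)]

x_0 = 1.2500, f(x_0) = 1.953125, coefficient = 1
x_1 = 1.4167, f(x_1) = 2.843171, coefficient = 4
x_2 = 1.5833, f(x_2) = 3.969329, coefficient = 2
x_3 = 1.7500, f(x_3) = 5.359375, coefficient = 4
x_4 = 1.9167, f(x_4) = 7.041088, coefficient = 2
x_5 = 2.0833, f(x_5) = 9.042245, coefficient = 4
x_6 = 2.2500, f(x_6) = 11.390625, coefficient = 1

I ≈ (0.166667/3) × 104.343750 = 5.796875
Exact value: 5.796875
Error: 0.000000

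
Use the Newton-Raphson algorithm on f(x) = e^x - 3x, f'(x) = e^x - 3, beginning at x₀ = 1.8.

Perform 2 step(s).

f(x) = e^x - 3x
f'(x) = e^x - 3
x₀ = 1.8

Newton-Raphson formula: x_{n+1} = x_n - f(x_n)/f'(x_n)

Iteration 1:
  f(1.800000) = 0.649647
  f'(1.800000) = 3.049647
  x_1 = 1.800000 - 0.649647/3.049647 = 1.586976
Iteration 2:
  f(1.586976) = 0.128015
  f'(1.586976) = 1.888943
  x_2 = 1.586976 - 0.128015/1.888943 = 1.519206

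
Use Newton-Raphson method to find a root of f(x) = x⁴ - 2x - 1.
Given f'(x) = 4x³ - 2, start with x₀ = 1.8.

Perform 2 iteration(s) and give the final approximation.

f(x) = x⁴ - 2x - 1
f'(x) = 4x³ - 2
x₀ = 1.8

Newton-Raphson formula: x_{n+1} = x_n - f(x_n)/f'(x_n)

Iteration 1:
  f(1.800000) = 5.897600
  f'(1.800000) = 21.328000
  x_1 = 1.800000 - 5.897600/21.328000 = 1.523481
Iteration 2:
  f(1.523481) = 1.340051
  f'(1.523481) = 12.143960
  x_2 = 1.523481 - 1.340051/12.143960 = 1.413134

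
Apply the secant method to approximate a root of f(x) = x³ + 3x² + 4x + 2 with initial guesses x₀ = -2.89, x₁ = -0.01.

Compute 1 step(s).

f(x) = x³ + 3x² + 4x + 2
x₀ = -2.89, x₁ = -0.01

Secant formula: x_{n+1} = x_n - f(x_n)(x_n - x_{n-1})/(f(x_n) - f(x_{n-1}))

Iteration 1:
  f(-2.890000) = -8.641269
  f(-0.010000) = 1.960299
  x_2 = -0.010000 - 1.960299×(-0.010000 - (-2.890000))/(1.960299 - (-8.641269))
       = -0.542531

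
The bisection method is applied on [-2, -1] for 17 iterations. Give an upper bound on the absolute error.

Bisection error bound: |error| ≤ (b-a)/2^n
|error| ≤ (-1 - (-2))/2^17 = 1/2^17
|error| ≤ 0.0000076294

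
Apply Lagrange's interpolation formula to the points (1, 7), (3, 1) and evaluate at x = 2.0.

Lagrange interpolation formula:
P(x) = Σ yᵢ × Lᵢ(x)
where Lᵢ(x) = Π_{j≠i} (x - xⱼ)/(xᵢ - xⱼ)

L_0(2.0) = (2.0 - 3)/(1 - 3) = 0.500000
L_1(2.0) = (2.0 - 1)/(3 - 1) = 0.500000

P(2.0) = 7×L_0(2.0) + 1×L_1(2.0)
P(2.0) = 4.000000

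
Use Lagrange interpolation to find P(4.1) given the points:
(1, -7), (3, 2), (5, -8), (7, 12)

Lagrange interpolation formula:
P(x) = Σ yᵢ × Lᵢ(x)
where Lᵢ(x) = Π_{j≠i} (x - xⱼ)/(xᵢ - xⱼ)

L_0(4.1) = (4.1 - 3)/(1 - 3) × (4.1 - 5)/(1 - 5) × (4.1 - 7)/(1 - 7) = -0.059813
L_1(4.1) = (4.1 - 1)/(3 - 1) × (4.1 - 5)/(3 - 5) × (4.1 - 7)/(3 - 7) = 0.505688
L_2(4.1) = (4.1 - 1)/(5 - 1) × (4.1 - 3)/(5 - 3) × (4.1 - 7)/(5 - 7) = 0.618062
L_3(4.1) = (4.1 - 1)/(7 - 1) × (4.1 - 3)/(7 - 3) × (4.1 - 5)/(7 - 5) = -0.063938

P(4.1) = (-7)×L_0(4.1) + 2×L_1(4.1) + (-8)×L_2(4.1) + 12×L_3(4.1)
P(4.1) = -4.281687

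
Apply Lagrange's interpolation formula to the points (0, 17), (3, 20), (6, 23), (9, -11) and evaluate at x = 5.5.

Lagrange interpolation formula:
P(x) = Σ yᵢ × Lᵢ(x)
where Lᵢ(x) = Π_{j≠i} (x - xⱼ)/(xᵢ - xⱼ)

L_0(5.5) = (5.5 - 3)/(0 - 3) × (5.5 - 6)/(0 - 6) × (5.5 - 9)/(0 - 9) = -0.027006
L_1(5.5) = (5.5 - 0)/(3 - 0) × (5.5 - 6)/(3 - 6) × (5.5 - 9)/(3 - 9) = 0.178241
L_2(5.5) = (5.5 - 0)/(6 - 0) × (5.5 - 3)/(6 - 3) × (5.5 - 9)/(6 - 9) = 0.891204
L_3(5.5) = (5.5 - 0)/(9 - 0) × (5.5 - 3)/(9 - 3) × (5.5 - 6)/(9 - 6) = -0.042438

P(5.5) = 17×L_0(5.5) + 20×L_1(5.5) + 23×L_2(5.5) + (-11)×L_3(5.5)
P(5.5) = 24.070216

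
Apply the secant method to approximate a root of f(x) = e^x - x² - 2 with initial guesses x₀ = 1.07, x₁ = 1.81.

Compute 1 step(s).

f(x) = e^x - x² - 2
x₀ = 1.07, x₁ = 1.81

Secant formula: x_{n+1} = x_n - f(x_n)(x_n - x_{n-1})/(f(x_n) - f(x_{n-1}))

Iteration 1:
  f(1.070000) = -0.229521
  f(1.810000) = 0.834347
  x_2 = 1.810000 - 0.834347×(1.810000 - 1.070000)/(0.834347 - (-0.229521))
       = 1.229649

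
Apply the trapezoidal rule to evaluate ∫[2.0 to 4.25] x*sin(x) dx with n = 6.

f(x) = x*sin(x)
a = 2.0, b = 4.25, n = 6
h = (b - a)/n = 0.375000

Trapezoidal rule: (h/2)[f(x₀) + 2f(x₁) + 2f(x₂) + ... + f(xₙ)]

x_0 = 2.0000, f(x_0) = 1.818595, coefficient = 1
x_1 = 2.3750, f(x_1) = 1.647502, coefficient = 2
x_2 = 2.7500, f(x_2) = 1.049568, coefficient = 2
x_3 = 3.1250, f(x_3) = 0.051850, coefficient = 2
x_4 = 3.5000, f(x_4) = -1.227741, coefficient = 2
x_5 = 3.8750, f(x_5) = -2.593944, coefficient = 2
x_6 = 4.2500, f(x_6) = -3.803705, coefficient = 1

I ≈ (0.375000/2) × -4.130641 = -0.774495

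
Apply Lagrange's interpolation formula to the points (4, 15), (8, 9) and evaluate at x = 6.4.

Lagrange interpolation formula:
P(x) = Σ yᵢ × Lᵢ(x)
where Lᵢ(x) = Π_{j≠i} (x - xⱼ)/(xᵢ - xⱼ)

L_0(6.4) = (6.4 - 8)/(4 - 8) = 0.400000
L_1(6.4) = (6.4 - 4)/(8 - 4) = 0.600000

P(6.4) = 15×L_0(6.4) + 9×L_1(6.4)
P(6.4) = 11.400000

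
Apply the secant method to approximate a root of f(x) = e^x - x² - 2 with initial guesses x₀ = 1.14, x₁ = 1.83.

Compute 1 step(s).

f(x) = e^x - x² - 2
x₀ = 1.14, x₁ = 1.83

Secant formula: x_{n+1} = x_n - f(x_n)(x_n - x_{n-1})/(f(x_n) - f(x_{n-1}))

Iteration 1:
  f(1.140000) = -0.172832
  f(1.830000) = 0.884987
  x_2 = 1.830000 - 0.884987×(1.830000 - 1.140000)/(0.884987 - (-0.172832))
       = 1.252736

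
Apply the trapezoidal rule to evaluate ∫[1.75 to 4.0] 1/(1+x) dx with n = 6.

f(x) = 1/(1+x)
a = 1.75, b = 4.0, n = 6
h = (b - a)/n = 0.375000

Trapezoidal rule: (h/2)[f(x₀) + 2f(x₁) + 2f(x₂) + ... + f(xₙ)]

x_0 = 1.7500, f(x_0) = 0.363636, coefficient = 1
x_1 = 2.1250, f(x_1) = 0.320000, coefficient = 2
x_2 = 2.5000, f(x_2) = 0.285714, coefficient = 2
x_3 = 2.8750, f(x_3) = 0.258065, coefficient = 2
x_4 = 3.2500, f(x_4) = 0.235294, coefficient = 2
x_5 = 3.6250, f(x_5) = 0.216216, coefficient = 2
x_6 = 4.0000, f(x_6) = 0.200000, coefficient = 1

I ≈ (0.375000/2) × 3.194215 = 0.598915
Exact value: 0.597837
Error: 0.001078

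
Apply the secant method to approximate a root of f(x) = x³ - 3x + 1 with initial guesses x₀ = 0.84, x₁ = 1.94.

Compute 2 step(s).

f(x) = x³ - 3x + 1
x₀ = 0.84, x₁ = 1.94

Secant formula: x_{n+1} = x_n - f(x_n)(x_n - x_{n-1})/(f(x_n) - f(x_{n-1}))

Iteration 1:
  f(0.840000) = -0.927296
  f(1.940000) = 2.481384
  x_2 = 1.940000 - 2.481384×(1.940000 - 0.840000)/(2.481384 - (-0.927296))
       = 1.139244
Iteration 2:
  f(1.940000) = 2.481384
  f(1.139244) = -0.939134
  x_3 = 1.139244 - (-0.939134)×(1.139244 - 1.940000)/(-0.939134 - 2.481384)
       = 1.359098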